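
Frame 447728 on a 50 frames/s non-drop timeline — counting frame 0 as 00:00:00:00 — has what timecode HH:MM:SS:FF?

02:29:14:28

447728 ÷ 50 = 8954 full seconds, remainder 28 frames.
8954 s = 2 h 29 min 14 s.
Timecode: 02:29:14:28.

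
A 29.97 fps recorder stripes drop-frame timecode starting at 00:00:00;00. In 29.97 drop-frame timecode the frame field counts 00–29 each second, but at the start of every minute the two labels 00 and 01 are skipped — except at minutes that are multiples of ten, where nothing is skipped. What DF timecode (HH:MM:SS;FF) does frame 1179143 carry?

10:55:44;03

Each 10-minute DF block holds 10 × 60 × 30 − 9 × 2 = 17982 frames. 1179143 ÷ 17982 → 65 full blocks, remainder 10313.
Within the partial block the first minute is 1800 frames and each further minute 1798, so 5 further minute boundaries passed. Total skipped labels = 18 × 65 + 2 × 5 = 1180.
Non-drop label index = 1179143 + 1180 = 1180323; at 30 labels/s that is 10:55:44:03, i.e. DF 10:55:44;03.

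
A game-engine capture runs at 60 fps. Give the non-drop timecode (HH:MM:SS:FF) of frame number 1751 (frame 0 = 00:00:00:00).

1751 ÷ 60 = 29 full seconds, remainder 11 frames.
29 s = 0 h 0 min 29 s.
Timecode: 00:00:29:11.

00:00:29:11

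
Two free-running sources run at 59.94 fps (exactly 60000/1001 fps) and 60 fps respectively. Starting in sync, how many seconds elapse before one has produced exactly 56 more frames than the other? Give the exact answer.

14014/15 seconds

The gap grows by |60 − 60000/1001| = 60/1001 frames per second.
Time for a 56-frame gap: 56 ÷ (60/1001) = 14014/15 s.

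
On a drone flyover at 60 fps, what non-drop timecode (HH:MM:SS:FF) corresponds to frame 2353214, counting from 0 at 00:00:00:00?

2353214 ÷ 60 = 39220 full seconds, remainder 14 frames.
39220 s = 10 h 53 min 40 s.
Timecode: 10:53:40:14.

10:53:40:14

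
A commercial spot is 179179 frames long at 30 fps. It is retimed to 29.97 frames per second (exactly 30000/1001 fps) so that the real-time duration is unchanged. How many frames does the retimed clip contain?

179000 frames

Target frames = source frames × (target rate / source rate) = 179179 × (30000/1001)/(30) = 179179 × 1000/1001 = 179000.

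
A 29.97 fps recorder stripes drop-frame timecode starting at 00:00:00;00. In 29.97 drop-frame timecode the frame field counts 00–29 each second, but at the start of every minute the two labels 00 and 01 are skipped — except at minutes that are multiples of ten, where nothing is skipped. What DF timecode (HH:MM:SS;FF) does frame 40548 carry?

Each 10-minute DF block holds 10 × 60 × 30 − 9 × 2 = 17982 frames. 40548 ÷ 17982 → 2 full blocks, remainder 4584.
Within the partial block the first minute is 1800 frames and each further minute 1798, so 2 further minute boundaries passed. Total skipped labels = 18 × 2 + 2 × 2 = 40.
Non-drop label index = 40548 + 40 = 40588; at 30 labels/s that is 00:22:32:28, i.e. DF 00:22:32;28.

00:22:32;28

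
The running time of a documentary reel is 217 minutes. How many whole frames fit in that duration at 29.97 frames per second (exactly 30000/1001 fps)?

390209 frames

217 min = 13020 s.
Frames = 13020 × 30000/1001 = 55800000/143 ≈ 390209.7902.
Complete frames: 390209.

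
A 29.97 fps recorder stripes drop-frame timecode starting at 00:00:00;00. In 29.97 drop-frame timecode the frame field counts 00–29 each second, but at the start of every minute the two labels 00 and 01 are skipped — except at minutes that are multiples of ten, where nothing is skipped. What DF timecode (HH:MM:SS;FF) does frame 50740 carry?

Each 10-minute DF block holds 10 × 60 × 30 − 9 × 2 = 17982 frames. 50740 ÷ 17982 → 2 full blocks, remainder 14776.
Within the partial block the first minute is 1800 frames and each further minute 1798, so 8 further minute boundaries passed. Total skipped labels = 18 × 2 + 2 × 8 = 52.
Non-drop label index = 50740 + 52 = 50792; at 30 labels/s that is 00:28:13:02, i.e. DF 00:28:13;02.

00:28:13;02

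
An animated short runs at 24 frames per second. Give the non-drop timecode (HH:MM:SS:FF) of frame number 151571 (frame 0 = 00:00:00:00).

151571 ÷ 24 = 6315 full seconds, remainder 11 frames.
6315 s = 1 h 45 min 15 s.
Timecode: 01:45:15:11.

01:45:15:11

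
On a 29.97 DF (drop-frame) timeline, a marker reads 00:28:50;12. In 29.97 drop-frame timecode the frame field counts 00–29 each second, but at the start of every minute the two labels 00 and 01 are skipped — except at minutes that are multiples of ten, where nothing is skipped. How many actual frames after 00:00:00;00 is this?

51860

Complete 10-minute blocks: 2, each 17982 frames → 35964.
Remaining 8 whole minutes in the current block: 1800 + 7 × 1798 = 14386 frames.
Within the current minute: 50 × 30 + 12 − 2 = 1510 (labels ;00/;01 skipped at this minute). Total = 35964 + 14386 + 1510 = 51860.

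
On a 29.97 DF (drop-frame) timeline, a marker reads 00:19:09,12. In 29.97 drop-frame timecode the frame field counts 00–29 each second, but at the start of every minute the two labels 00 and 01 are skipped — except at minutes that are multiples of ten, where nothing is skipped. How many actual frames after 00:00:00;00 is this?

Complete 10-minute blocks: 1, each 17982 frames → 17982.
Remaining 9 whole minutes in the current block: 1800 + 8 × 1798 = 16184 frames.
Within the current minute: 9 × 30 + 12 − 2 = 280 (labels ;00/;01 skipped at this minute). Total = 17982 + 16184 + 280 = 34446.

34446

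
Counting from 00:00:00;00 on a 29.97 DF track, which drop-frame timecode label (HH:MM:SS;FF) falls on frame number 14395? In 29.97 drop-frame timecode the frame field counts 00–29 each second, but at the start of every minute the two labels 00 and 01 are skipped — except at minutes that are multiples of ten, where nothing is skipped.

Each 10-minute DF block holds 10 × 60 × 30 − 9 × 2 = 17982 frames. 14395 ÷ 17982 → 0 full blocks, remainder 14395.
Within the partial block the first minute is 1800 frames and each further minute 1798, so 8 further minute boundaries passed. Total skipped labels = 18 × 0 + 2 × 8 = 16.
Non-drop label index = 14395 + 16 = 14411; at 30 labels/s that is 00:08:00:11, i.e. DF 00:08:00;11.

00:08:00;11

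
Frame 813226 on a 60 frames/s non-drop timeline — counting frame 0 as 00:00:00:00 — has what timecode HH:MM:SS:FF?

813226 ÷ 60 = 13553 full seconds, remainder 46 frames.
13553 s = 3 h 45 min 53 s.
Timecode: 03:45:53:46.

03:45:53:46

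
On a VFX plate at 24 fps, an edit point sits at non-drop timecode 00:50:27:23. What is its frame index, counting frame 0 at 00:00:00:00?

Total seconds to the label: (0 × 3600 + 50 × 60 + 27) = 3027.
Frame index = 3027 × 24 + 23 = 72671.

frame 72671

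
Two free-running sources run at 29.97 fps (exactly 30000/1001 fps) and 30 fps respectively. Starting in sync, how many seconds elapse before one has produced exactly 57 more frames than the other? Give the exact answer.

The gap grows by |30 − 30000/1001| = 30/1001 frames per second.
Time for a 57-frame gap: 57 ÷ (30/1001) = 1901.9 s.

1901.9 seconds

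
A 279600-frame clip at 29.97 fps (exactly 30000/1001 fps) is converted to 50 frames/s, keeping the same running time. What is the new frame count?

Target frames = source frames × (target rate / source rate) = 279600 × (50)/(30000/1001) = 279600 × 1001/600 = 466466.

466466 frames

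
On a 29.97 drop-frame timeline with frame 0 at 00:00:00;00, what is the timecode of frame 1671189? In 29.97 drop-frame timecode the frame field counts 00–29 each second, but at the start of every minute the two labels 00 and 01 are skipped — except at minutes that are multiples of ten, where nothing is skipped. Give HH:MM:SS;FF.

Ten DF minutes hold 17982 frames, so frame 1671189 lies in block 92 (frames 1654344–1672325) with 16845 frames into that block.
The block's first minute is 1800 frames and the rest 1798 each; 16845 frames reaches minute 9, so 92 × 18 + 9 × 2 = 1674 labels have been skipped so far.
Adding those back, label number 1671189 + 1674 = 1672863 at 30 labels/s is 55762 s + 3 f = 15 h 29 min 22 s frame 3, i.e. 15:29:22;03.

15:29:22;03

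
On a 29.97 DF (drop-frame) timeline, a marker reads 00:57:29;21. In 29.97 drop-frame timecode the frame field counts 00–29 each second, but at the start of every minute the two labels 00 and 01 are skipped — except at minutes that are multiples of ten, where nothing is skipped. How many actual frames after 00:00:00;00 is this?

Complete 10-minute blocks: 5, each 17982 frames → 89910.
Remaining 7 whole minutes in the current block: 1800 + 6 × 1798 = 12588 frames.
Within the current minute: 29 × 30 + 21 − 2 = 889 (labels ;00/;01 skipped at this minute). Total = 89910 + 12588 + 889 = 103387.

103387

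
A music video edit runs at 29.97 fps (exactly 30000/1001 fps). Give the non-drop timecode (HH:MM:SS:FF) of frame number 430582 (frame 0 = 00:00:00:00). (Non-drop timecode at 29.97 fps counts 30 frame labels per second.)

430582 ÷ 30 = 14352 full seconds, remainder 22 frames.
14352 s = 3 h 59 min 12 s.
Timecode: 03:59:12:22.

03:59:12:22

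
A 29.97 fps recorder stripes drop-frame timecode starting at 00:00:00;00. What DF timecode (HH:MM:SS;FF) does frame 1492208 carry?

13:49:50;02

Each 10-minute DF block holds 10 × 60 × 30 − 9 × 2 = 17982 frames. 1492208 ÷ 17982 → 82 full blocks, remainder 17684.
Within the partial block the first minute is 1800 frames and each further minute 1798, so 9 further minute boundaries passed. Total skipped labels = 18 × 82 + 2 × 9 = 1494.
Non-drop label index = 1492208 + 1494 = 1493702; at 30 labels/s that is 13:49:50:02, i.e. DF 13:49:50;02.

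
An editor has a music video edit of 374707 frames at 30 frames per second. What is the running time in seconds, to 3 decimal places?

12490.233 seconds

Running time = 374707 × 1/30 = 374707/30 s ≈ 12490.233 s.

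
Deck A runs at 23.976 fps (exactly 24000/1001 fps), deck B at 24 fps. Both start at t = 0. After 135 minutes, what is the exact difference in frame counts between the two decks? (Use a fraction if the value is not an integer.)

135 min = 8100 s.
A emits 24000/1001 × 8100 = 194400000/1001 frames; B emits 24 × 8100 = 194400.
Difference = 194400/1001 frames (≈ 194.2058); B is ahead of A.

194400/1001 frames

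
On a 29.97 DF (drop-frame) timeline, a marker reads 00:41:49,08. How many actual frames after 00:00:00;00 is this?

75204

Complete 10-minute blocks: 4, each 17982 frames → 71928.
Remaining 1 whole minute in the current block: 1800 + 0 × 1798 = 1800 frames.
Within the current minute: 49 × 30 + 8 − 2 = 1476 (labels ;00/;01 skipped at this minute). Total = 71928 + 1800 + 1476 = 75204.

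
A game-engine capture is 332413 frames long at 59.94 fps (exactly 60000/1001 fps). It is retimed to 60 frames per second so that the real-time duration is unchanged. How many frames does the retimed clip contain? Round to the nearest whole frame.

332745 frames

Frames at target rate = 332413 × (60) / (60000/1001) = 332745413/1000 ≈ 332745.413.
Nearest whole frame: 332745.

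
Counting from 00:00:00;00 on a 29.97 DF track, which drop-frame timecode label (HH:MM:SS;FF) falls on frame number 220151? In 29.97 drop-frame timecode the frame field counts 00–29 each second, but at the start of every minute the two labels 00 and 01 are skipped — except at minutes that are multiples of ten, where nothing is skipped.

02:02:25;21

Each 10-minute DF block holds 10 × 60 × 30 − 9 × 2 = 17982 frames. 220151 ÷ 17982 → 12 full blocks, remainder 4367.
Within the partial block the first minute is 1800 frames and each further minute 1798, so 2 further minute boundaries passed. Total skipped labels = 18 × 12 + 2 × 2 = 220.
Non-drop label index = 220151 + 220 = 220371; at 30 labels/s that is 02:02:25:21, i.e. DF 02:02:25;21.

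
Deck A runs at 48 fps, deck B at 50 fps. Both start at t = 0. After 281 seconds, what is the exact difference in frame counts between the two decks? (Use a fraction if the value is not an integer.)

A emits 48 × 281 = 13488 frames; B emits 50 × 281 = 14050.
Difference = 562 frames; B is ahead of A.

562 frames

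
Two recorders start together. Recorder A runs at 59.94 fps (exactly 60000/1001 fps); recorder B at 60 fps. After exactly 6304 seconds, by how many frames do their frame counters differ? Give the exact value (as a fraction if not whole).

A emits 60000/1001 × 6304 = 378240000/1001 frames; B emits 60 × 6304 = 378240.
Difference = 378240/1001 frames (≈ 377.8621); B is ahead of A.

378240/1001 frames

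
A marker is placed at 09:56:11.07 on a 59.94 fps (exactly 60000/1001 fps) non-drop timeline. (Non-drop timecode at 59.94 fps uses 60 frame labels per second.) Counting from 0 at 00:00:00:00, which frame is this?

frame 2146267

Total seconds to the label: (9 × 3600 + 56 × 60 + 11) = 35771.
Frame index = 35771 × 60 + 7 = 2146267.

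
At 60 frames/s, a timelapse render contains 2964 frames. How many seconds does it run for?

49.4 seconds

Running time = 2964 / (60) = 49.4 s.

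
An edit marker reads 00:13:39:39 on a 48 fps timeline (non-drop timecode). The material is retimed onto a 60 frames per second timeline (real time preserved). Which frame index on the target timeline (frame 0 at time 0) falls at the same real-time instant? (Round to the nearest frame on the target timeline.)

frame 49189

Source frame index: (0×3600 + 13×60 + 39) × 48 + 39 = 39351.
Real time: 39351 / (48) = 13117/16 s.
Target frame: (13117/16) × (60) = 196755/4 ≈ 49188.750 → 49189.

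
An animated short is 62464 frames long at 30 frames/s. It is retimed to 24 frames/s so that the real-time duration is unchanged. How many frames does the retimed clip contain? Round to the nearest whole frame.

Frames at target rate = 62464 × (24) / (30) = 249856/5 ≈ 49971.200.
Nearest whole frame: 49971.

49971 frames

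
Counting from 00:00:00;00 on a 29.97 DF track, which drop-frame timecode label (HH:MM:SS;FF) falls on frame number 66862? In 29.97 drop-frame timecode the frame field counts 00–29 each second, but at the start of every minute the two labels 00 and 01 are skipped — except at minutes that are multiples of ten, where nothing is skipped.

Ten DF minutes hold 17982 frames, so frame 66862 lies in block 3 (frames 53946–71927) with 12916 frames into that block.
The block's first minute is 1800 frames and the rest 1798 each; 12916 frames reaches minute 7, so 3 × 18 + 7 × 2 = 68 labels have been skipped so far.
Adding those back, label number 66862 + 68 = 66930 at 30 labels/s is 2231 s + 0 f = 0 h 37 min 11 s frame 0, i.e. 00:37:11;00.

00:37:11;00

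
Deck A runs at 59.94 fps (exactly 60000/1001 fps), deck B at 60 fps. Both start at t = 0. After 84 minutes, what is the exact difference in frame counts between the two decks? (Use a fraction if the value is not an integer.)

84 min = 5040 s.
A emits 60000/1001 × 5040 = 43200000/143 frames; B emits 60 × 5040 = 302400.
Difference = 43200/143 frames (≈ 302.0979); B is ahead of A.

43200/143 frames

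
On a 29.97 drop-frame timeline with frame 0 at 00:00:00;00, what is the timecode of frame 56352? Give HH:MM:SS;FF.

00:31:20;08

Ten DF minutes hold 17982 frames, so frame 56352 lies in block 3 (frames 53946–71927) with 2406 frames into that block.
The block's first minute is 1800 frames and the rest 1798 each; 2406 frames reaches minute 1, so 3 × 18 + 1 × 2 = 56 labels have been skipped so far.
Adding those back, label number 56352 + 56 = 56408 at 30 labels/s is 1880 s + 8 f = 0 h 31 min 20 s frame 8, i.e. 00:31:20;08.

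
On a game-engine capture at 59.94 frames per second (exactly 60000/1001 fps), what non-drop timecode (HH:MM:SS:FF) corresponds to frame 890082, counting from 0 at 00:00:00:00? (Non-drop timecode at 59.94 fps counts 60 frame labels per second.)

04:07:14:42

890082 ÷ 60 = 14834 full seconds, remainder 42 frames.
14834 s = 4 h 7 min 14 s.
Timecode: 04:07:14:42.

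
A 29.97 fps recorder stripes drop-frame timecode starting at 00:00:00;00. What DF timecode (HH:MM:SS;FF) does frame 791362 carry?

07:20:05;04

Ten DF minutes hold 17982 frames, so frame 791362 lies in block 44 (frames 791208–809189) with 154 frames into that block.
The block's first minute is 1800 frames and the rest 1798 each; 154 frames reaches minute 0, so 44 × 18 + 0 × 2 = 792 labels have been skipped so far.
Adding those back, label number 791362 + 792 = 792154 at 30 labels/s is 26405 s + 4 f = 7 h 20 min 5 s frame 4, i.e. 07:20:05;04.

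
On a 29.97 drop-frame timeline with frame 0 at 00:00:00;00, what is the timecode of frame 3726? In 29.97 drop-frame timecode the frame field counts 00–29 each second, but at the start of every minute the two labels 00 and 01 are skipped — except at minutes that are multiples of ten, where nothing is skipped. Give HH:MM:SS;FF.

Each 10-minute DF block holds 10 × 60 × 30 − 9 × 2 = 17982 frames. 3726 ÷ 17982 → 0 full blocks, remainder 3726.
Within the partial block the first minute is 1800 frames and each further minute 1798, so 2 further minute boundaries passed. Total skipped labels = 18 × 0 + 2 × 2 = 4.
Non-drop label index = 3726 + 4 = 3730; at 30 labels/s that is 00:02:04:10, i.e. DF 00:02:04;10.

00:02:04;10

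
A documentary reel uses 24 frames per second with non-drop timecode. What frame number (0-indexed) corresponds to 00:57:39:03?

Total seconds to the label: (0 × 3600 + 57 × 60 + 39) = 3459.
Frame index = 3459 × 24 + 3 = 83019.

frame 83019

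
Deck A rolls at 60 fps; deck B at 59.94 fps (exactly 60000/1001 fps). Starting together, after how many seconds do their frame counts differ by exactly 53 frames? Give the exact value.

53053/60 seconds

The gap grows by |60000/1001 − 60| = 60/1001 frames per second.
Time for a 53-frame gap: 53 ÷ (60/1001) = 53053/60 s.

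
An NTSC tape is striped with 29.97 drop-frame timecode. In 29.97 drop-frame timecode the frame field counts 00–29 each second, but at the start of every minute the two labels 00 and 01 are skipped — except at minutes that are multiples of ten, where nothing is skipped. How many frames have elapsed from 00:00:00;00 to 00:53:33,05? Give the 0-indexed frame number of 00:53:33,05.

Complete 10-minute blocks: 5, each 17982 frames → 89910.
Remaining 3 whole minutes in the current block: 1800 + 2 × 1798 = 5396 frames.
Within the current minute: 33 × 30 + 5 − 2 = 993 (labels ;00/;01 skipped at this minute). Total = 89910 + 5396 + 993 = 96299.

96299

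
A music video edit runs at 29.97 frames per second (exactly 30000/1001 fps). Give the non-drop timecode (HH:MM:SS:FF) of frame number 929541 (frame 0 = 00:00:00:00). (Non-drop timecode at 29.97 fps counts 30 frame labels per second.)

929541 ÷ 30 = 30984 full seconds, remainder 21 frames.
30984 s = 8 h 36 min 24 s.
Timecode: 08:36:24:21.

08:36:24:21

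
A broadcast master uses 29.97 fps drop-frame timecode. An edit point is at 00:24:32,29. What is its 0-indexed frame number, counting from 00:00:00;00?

Complete 10-minute blocks: 2, each 17982 frames → 35964.
Remaining 4 whole minutes in the current block: 1800 + 3 × 1798 = 7194 frames.
Within the current minute: 32 × 30 + 29 − 2 = 987 (labels ;00/;01 skipped at this minute). Total = 35964 + 7194 + 987 = 44145.

44145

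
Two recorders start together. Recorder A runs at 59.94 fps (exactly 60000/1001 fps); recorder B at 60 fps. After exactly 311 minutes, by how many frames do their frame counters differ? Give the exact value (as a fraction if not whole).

311 min = 18660 s.
A emits 60000/1001 × 18660 = 1119600000/1001 frames; B emits 60 × 18660 = 1119600.
Difference = 1119600/1001 frames (≈ 1118.4815); B is ahead of A.

1119600/1001 frames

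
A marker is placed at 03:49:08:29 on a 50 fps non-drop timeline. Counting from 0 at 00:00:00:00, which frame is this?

frame 687429

Total seconds to the label: (3 × 3600 + 49 × 60 + 8) = 13748.
Frame index = 13748 × 50 + 29 = 687429.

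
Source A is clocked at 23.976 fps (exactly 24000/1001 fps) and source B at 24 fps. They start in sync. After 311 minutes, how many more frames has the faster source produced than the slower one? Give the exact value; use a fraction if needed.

447840/1001 frames

311 min = 18660 s.
A emits 24000/1001 × 18660 = 447840000/1001 frames; B emits 24 × 18660 = 447840.
Difference = 447840/1001 frames (≈ 447.3926); B is ahead of A.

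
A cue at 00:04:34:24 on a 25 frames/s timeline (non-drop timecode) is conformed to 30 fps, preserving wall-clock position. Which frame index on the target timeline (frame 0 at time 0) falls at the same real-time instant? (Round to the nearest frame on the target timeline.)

Source frame index: (0×3600 + 4×60 + 34) × 25 + 24 = 6874.
Real time: 6874 / (25) = 6874/25 s.
Target frame: (6874/25) × (30) = 41244/5 ≈ 8248.800 → 8249.

frame 8249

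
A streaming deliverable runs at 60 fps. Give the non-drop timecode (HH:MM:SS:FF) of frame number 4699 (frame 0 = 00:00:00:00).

00:01:18:19

4699 ÷ 60 = 78 full seconds, remainder 19 frames.
78 s = 0 h 1 min 18 s.
Timecode: 00:01:18:19.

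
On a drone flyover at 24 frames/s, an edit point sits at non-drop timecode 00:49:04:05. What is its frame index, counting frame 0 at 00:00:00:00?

70661

Total seconds to the label: (0 × 3600 + 49 × 60 + 4) = 2944.
Frame index = 2944 × 24 + 5 = 70661.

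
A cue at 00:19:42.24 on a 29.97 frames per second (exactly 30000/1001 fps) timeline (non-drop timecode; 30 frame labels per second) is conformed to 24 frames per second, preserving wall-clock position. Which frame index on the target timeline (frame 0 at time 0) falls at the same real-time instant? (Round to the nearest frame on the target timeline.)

frame 28416

Source frame index: (0×3600 + 19×60 + 42) × 30 + 24 = 35484.
Real time: 35484 / (30000/1001) = 2959957/2500 s.
Target frame: (2959957/2500) × (24) = 17759742/625 ≈ 28415.587 → 28416.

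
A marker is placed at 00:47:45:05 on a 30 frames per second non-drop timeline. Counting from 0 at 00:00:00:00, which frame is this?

Total seconds to the label: (0 × 3600 + 47 × 60 + 45) = 2865.
Frame index = 2865 × 30 + 5 = 85955.

85955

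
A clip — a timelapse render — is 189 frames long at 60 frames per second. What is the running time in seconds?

3.15 seconds

Running time = 189 / (60) = 3.15 s.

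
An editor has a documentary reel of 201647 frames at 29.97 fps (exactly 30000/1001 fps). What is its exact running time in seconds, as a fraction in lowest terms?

Running time = 201647 ÷ (30000/1001) = 201647 × 1001/30000 = 201848647/30000 s.

201848647/30000 seconds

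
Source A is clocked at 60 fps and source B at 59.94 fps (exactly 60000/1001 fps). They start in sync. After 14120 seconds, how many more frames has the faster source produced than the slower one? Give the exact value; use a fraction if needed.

A emits 60 × 14120 = 847200 frames; B emits 60000/1001 × 14120 = 847200000/1001.
Difference = 847200/1001 frames (≈ 846.3536); B is behind A.

847200/1001 frames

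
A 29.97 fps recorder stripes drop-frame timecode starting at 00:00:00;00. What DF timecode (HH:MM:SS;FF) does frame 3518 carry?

00:01:57;10

Ten DF minutes hold 17982 frames, so frame 3518 lies in block 0 (frames 0–17981) with 3518 frames into that block.
The block's first minute is 1800 frames and the rest 1798 each; 3518 frames reaches minute 1, so 0 × 18 + 1 × 2 = 2 labels have been skipped so far.
Adding those back, label number 3518 + 2 = 3520 at 30 labels/s is 117 s + 10 f = 0 h 1 min 57 s frame 10, i.e. 00:01:57;10.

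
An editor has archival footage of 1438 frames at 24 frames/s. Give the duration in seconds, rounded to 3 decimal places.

59.917 seconds

Running time = 1438 × 1/24 = 719/12 s ≈ 59.917 s.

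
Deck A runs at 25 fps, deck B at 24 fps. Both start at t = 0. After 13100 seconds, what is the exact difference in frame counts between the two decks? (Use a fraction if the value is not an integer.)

13100 frames

A emits 25 × 13100 = 327500 frames; B emits 24 × 13100 = 314400.
Difference = 13100 frames; B is behind A.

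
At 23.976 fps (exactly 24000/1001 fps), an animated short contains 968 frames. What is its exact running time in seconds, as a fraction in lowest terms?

Running time = 968 ÷ (24000/1001) = 968 × 1001/24000 = 121121/3000 s.

121121/3000 seconds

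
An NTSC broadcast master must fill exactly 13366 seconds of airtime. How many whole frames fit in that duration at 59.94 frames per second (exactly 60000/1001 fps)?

Frames = 13366 × 60000/1001 = 801960000/1001 ≈ 801158.8412.
Complete frames: 801158.

801158 frames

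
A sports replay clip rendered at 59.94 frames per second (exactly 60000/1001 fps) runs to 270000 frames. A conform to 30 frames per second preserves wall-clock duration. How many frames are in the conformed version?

135135 frames

Target frames = source frames × (target rate / source rate) = 270000 × (30)/(60000/1001) = 270000 × 1001/2000 = 135135.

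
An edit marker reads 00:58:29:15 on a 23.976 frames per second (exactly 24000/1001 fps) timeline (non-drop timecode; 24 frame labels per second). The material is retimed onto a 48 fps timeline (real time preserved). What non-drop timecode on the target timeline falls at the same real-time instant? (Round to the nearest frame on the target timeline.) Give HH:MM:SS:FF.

Source frame index: (0×3600 + 58×60 + 29) × 24 + 15 = 84231.
Real time: 84231 / (24000/1001) = 28105077/8000 s.
Target frame: (28105077/8000) × (48) = 84315231/500 ≈ 168630.462 → 168630.
At 48 labels/s: frame 168630 → 00:58:33:06.

00:58:33:06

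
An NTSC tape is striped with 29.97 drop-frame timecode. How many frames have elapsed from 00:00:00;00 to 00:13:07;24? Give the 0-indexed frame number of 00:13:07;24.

As if non-drop at 30 labels/s: (0 × 3600 + 13 × 60 + 7) × 30 + 24 = 23634.
Minute boundaries passed: 13; those not divisible by 10: 13 − 1 = 12; dropped labels = 2 × 12 = 24.
Actual frame index = 23634 − 24 = 23610.

23610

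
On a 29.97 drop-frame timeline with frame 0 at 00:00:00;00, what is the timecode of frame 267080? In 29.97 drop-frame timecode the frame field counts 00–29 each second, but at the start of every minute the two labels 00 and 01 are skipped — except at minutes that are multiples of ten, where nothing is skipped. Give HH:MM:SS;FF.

02:28:31;18

Ten DF minutes hold 17982 frames, so frame 267080 lies in block 14 (frames 251748–269729) with 15332 frames into that block.
The block's first minute is 1800 frames and the rest 1798 each; 15332 frames reaches minute 8, so 14 × 18 + 8 × 2 = 268 labels have been skipped so far.
Adding those back, label number 267080 + 268 = 267348 at 30 labels/s is 8911 s + 18 f = 2 h 28 min 31 s frame 18, i.e. 02:28:31;18.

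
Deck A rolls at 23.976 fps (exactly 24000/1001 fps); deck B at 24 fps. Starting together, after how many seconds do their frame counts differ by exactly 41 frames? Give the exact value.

The gap grows by |24 − 24000/1001| = 24/1001 frames per second.
Time for a 41-frame gap: 41 ÷ (24/1001) = 41041/24 s.

41041/24 seconds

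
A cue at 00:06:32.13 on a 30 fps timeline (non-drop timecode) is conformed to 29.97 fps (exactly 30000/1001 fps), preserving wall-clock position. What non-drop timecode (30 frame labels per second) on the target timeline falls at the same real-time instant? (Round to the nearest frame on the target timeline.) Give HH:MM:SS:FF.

00:06:32:01

Source frame index: (0×3600 + 6×60 + 32) × 30 + 13 = 11773.
Real time: 11773 / (30) = 11773/30 s.
Target frame: (11773/30) × (30000/1001) = 11773000/1001 ≈ 11761.239 → 11761.
At 30 labels/s: frame 11761 → 00:06:32:01.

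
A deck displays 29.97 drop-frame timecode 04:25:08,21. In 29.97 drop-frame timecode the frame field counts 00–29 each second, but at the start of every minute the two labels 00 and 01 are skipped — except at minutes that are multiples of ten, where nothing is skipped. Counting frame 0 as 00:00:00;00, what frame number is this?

476783

Complete 10-minute blocks: 26, each 17982 frames → 467532.
Remaining 5 whole minutes in the current block: 1800 + 4 × 1798 = 8992 frames.
Within the current minute: 8 × 30 + 21 − 2 = 259 (labels ;00/;01 skipped at this minute). Total = 467532 + 8992 + 259 = 476783.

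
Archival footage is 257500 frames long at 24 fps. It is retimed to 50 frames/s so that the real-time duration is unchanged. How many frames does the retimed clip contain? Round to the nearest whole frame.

Frames at target rate = 257500 × (50) / (24) = 1609375/3 ≈ 536458.333.
Nearest whole frame: 536458.

536458 frames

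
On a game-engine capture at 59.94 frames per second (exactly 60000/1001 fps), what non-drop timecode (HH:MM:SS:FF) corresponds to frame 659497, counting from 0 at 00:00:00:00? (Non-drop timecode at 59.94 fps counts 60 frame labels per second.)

659497 ÷ 60 = 10991 full seconds, remainder 37 frames.
10991 s = 3 h 3 min 11 s.
Timecode: 03:03:11:37.

03:03:11:37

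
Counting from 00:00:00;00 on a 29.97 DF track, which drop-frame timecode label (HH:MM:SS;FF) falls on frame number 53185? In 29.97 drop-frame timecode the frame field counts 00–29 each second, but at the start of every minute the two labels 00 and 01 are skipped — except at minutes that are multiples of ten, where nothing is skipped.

Each 10-minute DF block holds 10 × 60 × 30 − 9 × 2 = 17982 frames. 53185 ÷ 17982 → 2 full blocks, remainder 17221.
Within the partial block the first minute is 1800 frames and each further minute 1798, so 9 further minute boundaries passed. Total skipped labels = 18 × 2 + 2 × 9 = 54.
Non-drop label index = 53185 + 54 = 53239; at 30 labels/s that is 00:29:34:19, i.e. DF 00:29:34;19.

00:29:34;19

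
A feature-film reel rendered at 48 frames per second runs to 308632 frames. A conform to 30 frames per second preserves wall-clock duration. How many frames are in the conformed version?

192895 frames

Target frames = source frames × (target rate / source rate) = 308632 × (30)/(48) = 308632 × 5/8 = 192895.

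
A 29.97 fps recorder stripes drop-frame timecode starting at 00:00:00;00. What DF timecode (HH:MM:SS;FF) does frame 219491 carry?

Ten DF minutes hold 17982 frames, so frame 219491 lies in block 12 (frames 215784–233765) with 3707 frames into that block.
The block's first minute is 1800 frames and the rest 1798 each; 3707 frames reaches minute 2, so 12 × 18 + 2 × 2 = 220 labels have been skipped so far.
Adding those back, label number 219491 + 220 = 219711 at 30 labels/s is 7323 s + 21 f = 2 h 2 min 3 s frame 21, i.e. 02:02:03;21.

02:02:03;21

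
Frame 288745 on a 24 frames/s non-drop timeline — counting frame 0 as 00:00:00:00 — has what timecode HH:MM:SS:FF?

288745 ÷ 24 = 12031 full seconds, remainder 1 frame.
12031 s = 3 h 20 min 31 s.
Timecode: 03:20:31:01.

03:20:31:01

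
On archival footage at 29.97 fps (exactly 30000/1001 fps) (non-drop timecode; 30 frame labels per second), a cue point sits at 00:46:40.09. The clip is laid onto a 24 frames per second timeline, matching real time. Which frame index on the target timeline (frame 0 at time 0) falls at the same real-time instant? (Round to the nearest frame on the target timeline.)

frame 67274

Source frame index: (0×3600 + 46×60 + 40) × 30 + 9 = 84009.
Real time: 84009 / (30000/1001) = 28031003/10000 s.
Target frame: (28031003/10000) × (24) = 84093009/1250 ≈ 67274.407 → 67274.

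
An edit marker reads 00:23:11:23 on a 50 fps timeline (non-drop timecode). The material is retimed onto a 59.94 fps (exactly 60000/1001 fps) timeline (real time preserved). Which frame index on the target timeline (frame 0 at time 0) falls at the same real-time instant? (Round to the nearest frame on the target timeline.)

Source frame index: (0×3600 + 23×60 + 11) × 50 + 23 = 69573.
Real time: 69573 / (50) = 69573/50 s.
Target frame: (69573/50) × (60000/1001) = 11926800/143 ≈ 83404.196 → 83404.

frame 83404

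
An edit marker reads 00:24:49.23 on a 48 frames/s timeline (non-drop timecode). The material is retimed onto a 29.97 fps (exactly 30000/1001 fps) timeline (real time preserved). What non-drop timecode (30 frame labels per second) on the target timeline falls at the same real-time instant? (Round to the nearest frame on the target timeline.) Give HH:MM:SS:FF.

00:24:48:00

Source frame index: (0×3600 + 24×60 + 49) × 48 + 23 = 71495.
Real time: 71495 / (48) = 71495/48 s.
Target frame: (71495/48) × (30000/1001) = 44684375/1001 ≈ 44639.735 → 44640.
At 30 labels/s: frame 44640 → 00:24:48:00.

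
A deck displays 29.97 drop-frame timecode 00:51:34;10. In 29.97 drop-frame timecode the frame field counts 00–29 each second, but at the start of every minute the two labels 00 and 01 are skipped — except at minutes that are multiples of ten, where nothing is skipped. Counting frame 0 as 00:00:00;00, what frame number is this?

92738

As if non-drop at 30 labels/s: (0 × 3600 + 51 × 60 + 34) × 30 + 10 = 92830.
Minute boundaries passed: 51; those not divisible by 10: 51 − 5 = 46; dropped labels = 2 × 46 = 92.
Actual frame index = 92830 − 92 = 92738.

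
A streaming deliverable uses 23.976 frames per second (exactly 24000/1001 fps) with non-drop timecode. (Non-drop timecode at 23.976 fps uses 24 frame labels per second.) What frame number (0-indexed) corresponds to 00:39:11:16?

Total seconds to the label: (0 × 3600 + 39 × 60 + 11) = 2351.
Frame index = 2351 × 24 + 16 = 56440.

frame 56440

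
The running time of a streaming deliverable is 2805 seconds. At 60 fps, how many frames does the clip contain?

Frames = 2805 × 60 = 168300.

168300 frames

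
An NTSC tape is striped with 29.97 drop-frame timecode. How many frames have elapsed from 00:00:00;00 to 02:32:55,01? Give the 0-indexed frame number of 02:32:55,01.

274977

Complete 10-minute blocks: 15, each 17982 frames → 269730.
Remaining 2 whole minutes in the current block: 1800 + 1 × 1798 = 3598 frames.
Within the current minute: 55 × 30 + 1 − 2 = 1649 (labels ;00/;01 skipped at this minute). Total = 269730 + 3598 + 1649 = 274977.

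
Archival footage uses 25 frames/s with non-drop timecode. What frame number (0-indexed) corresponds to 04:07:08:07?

Total seconds to the label: (4 × 3600 + 7 × 60 + 8) = 14828.
Frame index = 14828 × 25 + 7 = 370707.

370707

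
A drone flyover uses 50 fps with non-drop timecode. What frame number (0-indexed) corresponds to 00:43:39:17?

frame 130967

Total seconds to the label: (0 × 3600 + 43 × 60 + 39) = 2619.
Frame index = 2619 × 50 + 17 = 130967.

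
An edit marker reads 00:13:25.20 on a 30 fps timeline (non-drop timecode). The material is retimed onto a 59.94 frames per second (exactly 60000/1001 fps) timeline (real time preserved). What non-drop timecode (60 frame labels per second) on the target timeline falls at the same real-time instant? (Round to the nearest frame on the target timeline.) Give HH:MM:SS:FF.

Source frame index: (0×3600 + 13×60 + 25) × 30 + 20 = 24170.
Real time: 24170 / (30) = 2417/3 s.
Target frame: (2417/3) × (60000/1001) = 48340000/1001 ≈ 48291.708 → 48292.
At 60 labels/s: frame 48292 → 00:13:24:52.

00:13:24:52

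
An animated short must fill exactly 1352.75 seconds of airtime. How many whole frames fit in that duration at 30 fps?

Frames = 1352.75 × 30 = 81165/2 ≈ 40582.5000.
Complete frames: 40582.

40582 frames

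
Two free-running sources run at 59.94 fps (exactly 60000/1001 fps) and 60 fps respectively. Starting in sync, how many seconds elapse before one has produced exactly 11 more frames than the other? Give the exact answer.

11011/60 seconds

The gap grows by |60 − 60000/1001| = 60/1001 frames per second.
Time for a 11-frame gap: 11 ÷ (60/1001) = 11011/60 s.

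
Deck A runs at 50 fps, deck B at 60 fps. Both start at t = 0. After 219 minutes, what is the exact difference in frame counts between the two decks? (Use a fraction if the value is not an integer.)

131400 frames

219 min = 13140 s.
A emits 50 × 13140 = 657000 frames; B emits 60 × 13140 = 788400.
Difference = 131400 frames; B is ahead of A.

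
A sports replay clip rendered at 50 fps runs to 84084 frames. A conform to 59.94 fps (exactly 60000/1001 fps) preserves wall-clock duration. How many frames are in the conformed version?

Target frames = source frames × (target rate / source rate) = 84084 × (60000/1001)/(50) = 84084 × 1200/1001 = 100800.

100800 frames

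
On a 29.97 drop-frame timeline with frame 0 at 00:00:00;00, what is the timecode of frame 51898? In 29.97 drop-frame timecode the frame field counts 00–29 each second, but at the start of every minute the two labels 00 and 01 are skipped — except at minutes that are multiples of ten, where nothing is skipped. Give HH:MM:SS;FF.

Each 10-minute DF block holds 10 × 60 × 30 − 9 × 2 = 17982 frames. 51898 ÷ 17982 → 2 full blocks, remainder 15934.
Within the partial block the first minute is 1800 frames and each further minute 1798, so 8 further minute boundaries passed. Total skipped labels = 18 × 2 + 2 × 8 = 52.
Non-drop label index = 51898 + 52 = 51950; at 30 labels/s that is 00:28:51:20, i.e. DF 00:28:51;20.

00:28:51;20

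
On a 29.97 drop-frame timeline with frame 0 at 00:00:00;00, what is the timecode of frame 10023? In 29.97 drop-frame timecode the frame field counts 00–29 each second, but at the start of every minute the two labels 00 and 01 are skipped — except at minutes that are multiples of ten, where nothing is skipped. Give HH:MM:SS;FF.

Each 10-minute DF block holds 10 × 60 × 30 − 9 × 2 = 17982 frames. 10023 ÷ 17982 → 0 full blocks, remainder 10023.
Within the partial block the first minute is 1800 frames and each further minute 1798, so 5 further minute boundaries passed. Total skipped labels = 18 × 0 + 2 × 5 = 10.
Non-drop label index = 10023 + 10 = 10033; at 30 labels/s that is 00:05:34:13, i.e. DF 00:05:34;13.

00:05:34;13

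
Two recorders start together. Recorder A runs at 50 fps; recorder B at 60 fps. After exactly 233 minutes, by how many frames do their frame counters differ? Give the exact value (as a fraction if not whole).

139800 frames

233 min = 13980 s.
A emits 50 × 13980 = 699000 frames; B emits 60 × 13980 = 838800.
Difference = 139800 frames; B is ahead of A.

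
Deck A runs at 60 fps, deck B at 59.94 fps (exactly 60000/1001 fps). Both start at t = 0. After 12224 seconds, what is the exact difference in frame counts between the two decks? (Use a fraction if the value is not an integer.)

A emits 60 × 12224 = 733440 frames; B emits 60000/1001 × 12224 = 733440000/1001.
Difference = 733440/1001 frames (≈ 732.7073); B is behind A.

733440/1001 frames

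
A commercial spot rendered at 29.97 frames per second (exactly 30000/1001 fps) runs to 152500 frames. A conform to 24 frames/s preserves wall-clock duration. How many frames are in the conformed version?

122122 frames

Target frames = source frames × (target rate / source rate) = 152500 × (24)/(30000/1001) = 152500 × 1001/1250 = 122122.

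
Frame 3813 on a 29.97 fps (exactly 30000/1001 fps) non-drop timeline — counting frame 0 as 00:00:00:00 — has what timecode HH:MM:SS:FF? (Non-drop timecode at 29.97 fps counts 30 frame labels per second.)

3813 ÷ 30 = 127 full seconds, remainder 3 frames.
127 s = 0 h 2 min 7 s.
Timecode: 00:02:07:03.

00:02:07:03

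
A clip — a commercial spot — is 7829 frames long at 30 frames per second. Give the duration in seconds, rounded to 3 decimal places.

Running time = 7829 × 1/30 = 7829/30 s ≈ 260.967 s.

260.967 seconds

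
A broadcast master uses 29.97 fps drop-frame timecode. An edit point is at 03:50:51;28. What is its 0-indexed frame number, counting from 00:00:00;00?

415144

Complete 10-minute blocks: 23, each 17982 frames → 413586.
Remaining 0 whole minutes in the current block: 0 frames.
Within the current minute: 51 × 30 + 28 = 1558. Total = 413586 + 0 + 1558 = 415144.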